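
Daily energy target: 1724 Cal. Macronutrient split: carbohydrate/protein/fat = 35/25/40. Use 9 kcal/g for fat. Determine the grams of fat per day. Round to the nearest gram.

77 g/day

Fat energy = 40% × 1724 = 689.6 kcal.
At 9 kcal/g: 689.6 ÷ 9 = 76.6222 g.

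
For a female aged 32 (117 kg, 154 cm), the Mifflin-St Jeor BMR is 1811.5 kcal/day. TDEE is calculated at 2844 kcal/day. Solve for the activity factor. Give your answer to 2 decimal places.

Activity factor = TEE ÷ BMR = 2844 ÷ 1811.5 = 1.57.

1.57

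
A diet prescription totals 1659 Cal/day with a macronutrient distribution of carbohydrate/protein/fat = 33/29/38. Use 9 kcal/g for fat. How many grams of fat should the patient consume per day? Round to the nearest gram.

Fat energy = 38% × 1659 = 630.42 kcal.
At 9 kcal/g: 630.42 ÷ 9 = 70.0467 g.

70 g/day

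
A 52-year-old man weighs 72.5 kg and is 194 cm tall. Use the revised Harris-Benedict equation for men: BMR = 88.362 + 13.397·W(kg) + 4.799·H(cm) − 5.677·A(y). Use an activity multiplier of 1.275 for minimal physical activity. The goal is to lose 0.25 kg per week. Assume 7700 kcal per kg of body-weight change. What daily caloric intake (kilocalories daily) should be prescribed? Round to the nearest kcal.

1887 kilocalories daily

Harris-Benedict: BMR = 88.362 + 13.397(72.5) + 4.799(194) − 5.677(52) = 1695.4465 kcal/day.
TEE = 1695.4465 × 1.275 = 2161.6943 kcal/day.
Required daily deficit = 0.25 × 7700 ÷ 7 = 275 kcal/day.
Target intake = 2161.6943 − 275 = 1886.6943 kcal/day.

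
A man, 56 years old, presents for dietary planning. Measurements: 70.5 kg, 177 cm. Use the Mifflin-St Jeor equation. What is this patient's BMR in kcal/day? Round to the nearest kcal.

Mifflin-St Jeor (male): BMR = 10(70.5) + 6.25(177) − 5(56) + 5 = 705 + 1106.25 − 280 + 5 = 1536.25 kcal/day.

1536 kcal/day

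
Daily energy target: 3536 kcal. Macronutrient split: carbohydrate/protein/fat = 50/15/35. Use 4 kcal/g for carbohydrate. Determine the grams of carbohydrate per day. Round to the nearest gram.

Carbohydrate energy = 50% × 3536 = 1768 kcal.
At 4 kcal/g: 1768 ÷ 4 = 442 g.

442 g/day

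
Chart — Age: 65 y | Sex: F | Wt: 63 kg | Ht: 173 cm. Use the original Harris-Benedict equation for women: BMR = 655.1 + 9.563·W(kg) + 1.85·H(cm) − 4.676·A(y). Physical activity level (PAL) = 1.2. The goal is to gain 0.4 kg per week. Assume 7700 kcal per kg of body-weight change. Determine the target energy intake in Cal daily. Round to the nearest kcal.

1968 Cal daily

Harris-Benedict: BMR = 655.1 + 9.563(63) + 1.85(173) − 4.676(65) = 1273.679 kcal/day.
TEE = 1273.679 × 1.2 = 1528.4148 kcal/day.
Required daily surplus = 0.4 × 7700 ÷ 7 = 440 kcal/day.
Target intake = 1528.4148 + 440 = 1968.4148 kcal/day.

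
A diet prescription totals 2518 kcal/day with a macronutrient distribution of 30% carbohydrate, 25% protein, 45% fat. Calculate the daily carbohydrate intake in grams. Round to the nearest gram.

Carbohydrate energy = 30% × 2518 = 755.4 kcal.
At 4 kcal/g: 755.4 ÷ 4 = 188.85 g.

189 g/day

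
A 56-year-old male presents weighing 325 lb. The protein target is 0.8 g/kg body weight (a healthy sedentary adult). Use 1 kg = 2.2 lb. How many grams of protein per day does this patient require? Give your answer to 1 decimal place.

118.2 g/day

Weight in kg = 325 ÷ 2.2 = 147.7273 kg.
Protein = 0.8 g/kg × 147.7273 kg = 118.1818 g/day.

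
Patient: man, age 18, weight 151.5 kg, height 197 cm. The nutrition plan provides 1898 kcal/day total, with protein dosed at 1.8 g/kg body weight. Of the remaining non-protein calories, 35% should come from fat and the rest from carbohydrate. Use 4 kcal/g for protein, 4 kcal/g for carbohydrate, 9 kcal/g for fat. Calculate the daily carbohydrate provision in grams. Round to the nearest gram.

131 g/day

Protein = 1.8 × 151.5 = 272.7 g → 272.7 × 4 = 1090.8 kcal.
Non-protein calories = 1898 − 1090.8 = 807.2 kcal.
Fat: 35% × 807.2 = 282.52 kcal; carbohydrate: 524.68 kcal.
Carbohydrate: 524.68 kcal ÷ 4 kcal/g = 131.17 g.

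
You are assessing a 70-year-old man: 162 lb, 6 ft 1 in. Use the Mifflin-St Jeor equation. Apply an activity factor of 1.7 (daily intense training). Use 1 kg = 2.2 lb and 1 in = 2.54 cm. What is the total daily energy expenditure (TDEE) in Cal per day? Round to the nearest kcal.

Convert to metric: weight = 162 ÷ 2.2 = 73.6364 kg; height = (6×12 + 1) × 2.54 = 73 × 2.54 = 185.42 cm.
Mifflin-St Jeor (male): BMR = 10(73.6364) + 6.25(185.42) − 5(70) + 5 = 736.3636 + 1158.875 − 350 + 5 = 1550.2386 kcal/day.
TEE = BMR × activity factor = 1550.2386 × 1.7 = 2635.4057 kcal/day.

2635 Cal per day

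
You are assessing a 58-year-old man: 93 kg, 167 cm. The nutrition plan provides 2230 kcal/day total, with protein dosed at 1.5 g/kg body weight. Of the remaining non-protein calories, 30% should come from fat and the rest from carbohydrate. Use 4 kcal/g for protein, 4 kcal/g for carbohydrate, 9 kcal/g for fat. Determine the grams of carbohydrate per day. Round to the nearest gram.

293 g/day

Protein = 1.5 × 93 = 139.5 g → 139.5 × 4 = 558 kcal.
Non-protein calories = 2230 − 558 = 1672 kcal.
Fat: 30% × 1672 = 501.6 kcal; carbohydrate: 1170.4 kcal.
Carbohydrate: 1170.4 kcal ÷ 4 kcal/g = 292.6 g.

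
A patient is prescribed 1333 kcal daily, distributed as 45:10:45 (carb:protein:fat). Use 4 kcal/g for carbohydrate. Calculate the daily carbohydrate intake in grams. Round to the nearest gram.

Carbohydrate energy = 45% × 1333 = 599.85 kcal.
At 4 kcal/g: 599.85 ÷ 4 = 149.9625 g.

150 g/day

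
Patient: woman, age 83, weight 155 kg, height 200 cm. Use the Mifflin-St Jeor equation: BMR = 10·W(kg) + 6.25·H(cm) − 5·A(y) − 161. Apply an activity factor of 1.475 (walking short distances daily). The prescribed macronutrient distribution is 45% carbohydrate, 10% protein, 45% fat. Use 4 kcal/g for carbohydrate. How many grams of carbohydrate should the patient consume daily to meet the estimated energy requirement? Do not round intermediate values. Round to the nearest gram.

369 g/day

Mifflin-St Jeor (female): BMR = 10(155) + 6.25(200) − 5(83) − 161 = 1550 + 1250 − 415 − 161 = 2224 kcal/day.
TEE = 2224 × 1.475 = 3280.4 kcal/day.
Carbohydrate energy = 45% × 3280.4 = 1476.18 kcal.
Carbohydrate = 1476.18 ÷ 4 kcal/g = 369.045 g.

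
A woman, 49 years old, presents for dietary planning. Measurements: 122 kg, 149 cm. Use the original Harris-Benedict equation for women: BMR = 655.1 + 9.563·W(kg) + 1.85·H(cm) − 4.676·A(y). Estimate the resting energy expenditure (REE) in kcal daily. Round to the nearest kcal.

Harris-Benedict: BMR = 655.1 + 9.563(122) + 1.85(149) − 4.676(49) = 1868.312 kcal/day.

1868 kcal daily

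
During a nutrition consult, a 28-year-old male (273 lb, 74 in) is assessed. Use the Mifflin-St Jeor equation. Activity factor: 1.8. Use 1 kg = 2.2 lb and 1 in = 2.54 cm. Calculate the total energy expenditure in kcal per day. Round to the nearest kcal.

Convert to metric: weight = 273 ÷ 2.2 = 124.0909 kg; height = 74 × 2.54 = 187.96 cm.
Mifflin-St Jeor (male): BMR = 10(124.0909) + 6.25(187.96) − 5(28) + 5 = 1240.9091 + 1174.75 − 140 + 5 = 2280.6591 kcal/day.
TEE = BMR × activity factor = 2280.6591 × 1.8 = 4105.1864 kcal/day.

4105 kcal per day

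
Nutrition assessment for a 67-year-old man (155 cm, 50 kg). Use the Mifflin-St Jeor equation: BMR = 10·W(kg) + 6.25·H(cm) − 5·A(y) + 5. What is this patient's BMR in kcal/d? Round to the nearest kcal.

1139 kcal/d

Mifflin-St Jeor (male): BMR = 10(50) + 6.25(155) − 5(67) + 5 = 500 + 968.75 − 335 + 5 = 1138.75 kcal/day.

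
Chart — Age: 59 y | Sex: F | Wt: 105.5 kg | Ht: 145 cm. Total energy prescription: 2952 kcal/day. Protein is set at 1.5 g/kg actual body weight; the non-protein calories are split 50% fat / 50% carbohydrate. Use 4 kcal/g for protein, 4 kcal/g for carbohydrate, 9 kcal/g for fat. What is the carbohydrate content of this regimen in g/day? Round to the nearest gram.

Protein = 1.5 × 105.5 = 158.25 g → 158.25 × 4 = 633 kcal.
Non-protein calories = 2952 − 633 = 2319 kcal.
Fat: 50% × 2319 = 1159.5 kcal; carbohydrate: 1159.5 kcal.
Carbohydrate: 1159.5 kcal ÷ 4 kcal/g = 289.875 g.

290 g/day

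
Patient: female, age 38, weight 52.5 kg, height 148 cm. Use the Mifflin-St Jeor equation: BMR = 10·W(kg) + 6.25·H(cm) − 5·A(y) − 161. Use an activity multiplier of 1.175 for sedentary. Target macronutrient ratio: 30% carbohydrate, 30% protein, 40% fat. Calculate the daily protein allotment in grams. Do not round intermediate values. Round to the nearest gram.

97 g/day

Mifflin-St Jeor (female): BMR = 10(52.5) + 6.25(148) − 5(38) − 161 = 525 + 925 − 190 − 161 = 1099 kcal/day.
TEE = 1099 × 1.175 = 1291.325 kcal/day.
Protein energy = 30% × 1291.325 = 387.3975 kcal.
Protein = 387.3975 ÷ 4 kcal/g = 96.8494 g.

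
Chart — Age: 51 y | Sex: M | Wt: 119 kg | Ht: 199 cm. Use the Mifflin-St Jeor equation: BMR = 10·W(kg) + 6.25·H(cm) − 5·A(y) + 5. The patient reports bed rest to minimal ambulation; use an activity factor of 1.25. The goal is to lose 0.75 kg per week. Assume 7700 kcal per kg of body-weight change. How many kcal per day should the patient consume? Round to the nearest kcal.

Mifflin-St Jeor (male): BMR = 10(119) + 6.25(199) − 5(51) + 5 = 1190 + 1243.75 − 255 + 5 = 2183.75 kcal/day.
TEE = 2183.75 × 1.25 = 2729.6875 kcal/day.
Required daily deficit = 0.75 × 7700 ÷ 7 = 825 kcal/day.
Target intake = 2729.6875 − 825 = 1904.6875 kcal/day.

1905 kcal per day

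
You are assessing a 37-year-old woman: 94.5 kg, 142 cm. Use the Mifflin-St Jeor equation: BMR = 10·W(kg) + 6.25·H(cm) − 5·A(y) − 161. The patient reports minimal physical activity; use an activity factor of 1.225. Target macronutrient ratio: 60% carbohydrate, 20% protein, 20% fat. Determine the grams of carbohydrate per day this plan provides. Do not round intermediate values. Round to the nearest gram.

273 g/day

Mifflin-St Jeor (female): BMR = 10(94.5) + 6.25(142) − 5(37) − 161 = 945 + 887.5 − 185 − 161 = 1486.5 kcal/day.
TEE = 1486.5 × 1.225 = 1820.9625 kcal/day.
Carbohydrate energy = 60% × 1820.9625 = 1092.5775 kcal.
Carbohydrate = 1092.5775 ÷ 4 kcal/g = 273.1444 g.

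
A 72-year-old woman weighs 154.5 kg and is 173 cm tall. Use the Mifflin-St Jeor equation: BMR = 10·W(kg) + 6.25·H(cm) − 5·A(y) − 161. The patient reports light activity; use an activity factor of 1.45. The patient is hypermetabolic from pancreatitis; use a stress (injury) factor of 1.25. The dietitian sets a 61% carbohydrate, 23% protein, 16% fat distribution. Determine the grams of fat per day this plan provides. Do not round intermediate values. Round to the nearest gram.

Mifflin-St Jeor (female): BMR = 10(154.5) + 6.25(173) − 5(72) − 161 = 1545 + 1081.25 − 360 − 161 = 2105.25 kcal/day.
TEE = 2105.25 × 1.45 = 3052.6125 kcal/day.
With stress factor 1.25: 3052.6125 × 1.25 = 3815.7656 kcal/day.
Fat energy = 16% × 3815.7656 = 610.5225 kcal.
Fat = 610.5225 ÷ 9 kcal/g = 67.8358 g.

68 g/day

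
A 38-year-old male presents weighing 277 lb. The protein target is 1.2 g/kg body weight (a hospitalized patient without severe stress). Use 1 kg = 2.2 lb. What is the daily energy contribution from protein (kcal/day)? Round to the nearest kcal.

Weight in kg = 277 ÷ 2.2 = 125.9091 kg.
Protein = 1.2 g/kg × 125.9091 kg = 151.0909 g/day.
Protein energy = 151.0909 g × 4 kcal/g = 604.3636 kcal/day.

604 kcal/day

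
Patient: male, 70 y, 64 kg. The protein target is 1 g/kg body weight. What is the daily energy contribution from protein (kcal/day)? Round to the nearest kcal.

Protein = 1 g/kg × 64 kg = 64 g/day.
Protein energy = 64 g × 4 kcal/g = 256 kcal/day.

256 kcal/day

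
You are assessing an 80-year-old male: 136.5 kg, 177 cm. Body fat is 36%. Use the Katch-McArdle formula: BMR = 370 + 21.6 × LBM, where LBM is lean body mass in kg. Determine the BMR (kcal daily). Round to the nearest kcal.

2257 kcal daily

LBM = 136.5 × (1 − 0.36) = 87.36 kg. Katch-McArdle: BMR = 370 + 21.6 × 87.36 = 2256.976 kcal/day.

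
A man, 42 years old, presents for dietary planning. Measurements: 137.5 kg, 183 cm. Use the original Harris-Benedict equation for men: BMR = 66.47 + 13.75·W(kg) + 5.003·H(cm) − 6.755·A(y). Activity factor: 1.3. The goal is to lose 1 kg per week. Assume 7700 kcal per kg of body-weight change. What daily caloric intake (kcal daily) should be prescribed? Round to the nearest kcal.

Harris-Benedict: BMR = 66.47 + 13.75(137.5) + 5.003(183) − 6.755(42) = 2588.934 kcal/day.
TEE = 2588.934 × 1.3 = 3365.6142 kcal/day.
Required daily deficit = 1 × 7700 ÷ 7 = 1100 kcal/day.
Target intake = 3365.6142 − 1100 = 2265.6142 kcal/day.

2266 kcal daily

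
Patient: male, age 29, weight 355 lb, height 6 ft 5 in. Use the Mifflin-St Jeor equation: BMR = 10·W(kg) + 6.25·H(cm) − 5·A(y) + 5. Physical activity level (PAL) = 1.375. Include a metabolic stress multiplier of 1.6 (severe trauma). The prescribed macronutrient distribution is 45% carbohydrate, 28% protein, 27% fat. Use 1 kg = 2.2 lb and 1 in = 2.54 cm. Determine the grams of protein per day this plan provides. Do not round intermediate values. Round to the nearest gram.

Convert to metric: weight = 355 ÷ 2.2 = 161.3636 kg; height = (6×12 + 5) × 2.54 = 77 × 2.54 = 195.58 cm.
Mifflin-St Jeor (male): BMR = 10(161.3636) + 6.25(195.58) − 5(29) + 5 = 1613.6364 + 1222.375 − 145 + 5 = 2696.0114 kcal/day.
TEE = 2696.0114 × 1.375 = 3707.0156 kcal/day.
With stress factor 1.6: 3707.0156 × 1.6 = 5931.225 kcal/day.
Protein energy = 28% × 5931.225 = 1660.743 kcal.
Protein = 1660.743 ÷ 4 kcal/g = 415.1858 g.

415 g/day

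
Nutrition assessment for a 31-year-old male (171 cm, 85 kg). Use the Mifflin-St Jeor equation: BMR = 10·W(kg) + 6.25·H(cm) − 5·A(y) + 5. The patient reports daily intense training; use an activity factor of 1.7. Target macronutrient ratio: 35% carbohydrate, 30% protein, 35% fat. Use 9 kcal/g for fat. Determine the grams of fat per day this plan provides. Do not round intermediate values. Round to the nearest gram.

117 g/day

Mifflin-St Jeor (male): BMR = 10(85) + 6.25(171) − 5(31) + 5 = 850 + 1068.75 − 155 + 5 = 1768.75 kcal/day.
TEE = 1768.75 × 1.7 = 3006.875 kcal/day.
Fat energy = 35% × 3006.875 = 1052.4063 kcal.
Fat = 1052.4063 ÷ 9 kcal/g = 116.934 g.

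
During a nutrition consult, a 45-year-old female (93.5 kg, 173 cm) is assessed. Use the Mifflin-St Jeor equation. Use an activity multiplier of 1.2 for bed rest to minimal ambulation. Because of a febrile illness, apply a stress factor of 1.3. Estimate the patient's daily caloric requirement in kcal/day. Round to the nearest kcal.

2543 kcal/day

Mifflin-St Jeor (female): BMR = 10(93.5) + 6.25(173) − 5(45) − 161 = 935 + 1081.25 − 225 − 161 = 1630.25 kcal/day.
TEE = BMR × activity factor = 1630.25 × 1.2 = 1956.3 kcal/day.
Apply stress factor: 1956.3 × 1.3 = 2543.19 kcal/day.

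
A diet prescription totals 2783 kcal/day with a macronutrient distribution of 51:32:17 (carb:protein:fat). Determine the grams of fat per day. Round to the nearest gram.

53 g/day

Fat energy = 17% × 2783 = 473.11 kcal.
At 9 kcal/g: 473.11 ÷ 9 = 52.5678 g.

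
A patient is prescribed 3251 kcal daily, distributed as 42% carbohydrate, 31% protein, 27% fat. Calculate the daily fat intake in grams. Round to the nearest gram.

98 g/day

Fat energy = 27% × 3251 = 877.77 kcal.
At 9 kcal/g: 877.77 ÷ 9 = 97.53 g.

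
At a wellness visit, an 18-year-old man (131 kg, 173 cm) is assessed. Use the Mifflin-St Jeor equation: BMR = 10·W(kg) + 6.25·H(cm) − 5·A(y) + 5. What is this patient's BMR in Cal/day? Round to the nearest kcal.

Mifflin-St Jeor (male): BMR = 10(131) + 6.25(173) − 5(18) + 5 = 1310 + 1081.25 − 90 + 5 = 2306.25 kcal/day.

2306 Cal/day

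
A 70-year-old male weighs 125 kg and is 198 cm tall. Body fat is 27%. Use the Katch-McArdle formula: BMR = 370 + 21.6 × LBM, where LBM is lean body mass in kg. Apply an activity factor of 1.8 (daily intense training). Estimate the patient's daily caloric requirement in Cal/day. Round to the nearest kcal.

4214 Cal/day

LBM = 125 × (1 − 0.27) = 91.25 kg. Katch-McArdle: BMR = 370 + 21.6 × 91.25 = 2341 kcal/day.
TEE = BMR × activity factor = 2341 × 1.8 = 4213.8 kcal/day.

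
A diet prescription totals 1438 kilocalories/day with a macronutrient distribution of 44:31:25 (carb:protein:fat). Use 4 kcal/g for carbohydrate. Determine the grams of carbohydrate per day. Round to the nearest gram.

Carbohydrate energy = 44% × 1438 = 632.72 kcal.
At 4 kcal/g: 632.72 ÷ 4 = 158.18 g.

158 g/day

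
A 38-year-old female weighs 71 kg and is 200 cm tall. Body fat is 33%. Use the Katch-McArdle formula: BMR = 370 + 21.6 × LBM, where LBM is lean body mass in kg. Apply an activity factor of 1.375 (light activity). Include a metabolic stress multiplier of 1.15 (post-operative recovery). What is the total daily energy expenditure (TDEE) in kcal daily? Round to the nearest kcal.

LBM = 71 × (1 − 0.33) = 47.57 kg. Katch-McArdle: BMR = 370 + 21.6 × 47.57 = 1397.512 kcal/day.
TEE = BMR × activity factor = 1397.512 × 1.375 = 1921.579 kcal/day.
Apply stress factor: 1921.579 × 1.15 = 2209.8159 kcal/day.

2210 kcal daily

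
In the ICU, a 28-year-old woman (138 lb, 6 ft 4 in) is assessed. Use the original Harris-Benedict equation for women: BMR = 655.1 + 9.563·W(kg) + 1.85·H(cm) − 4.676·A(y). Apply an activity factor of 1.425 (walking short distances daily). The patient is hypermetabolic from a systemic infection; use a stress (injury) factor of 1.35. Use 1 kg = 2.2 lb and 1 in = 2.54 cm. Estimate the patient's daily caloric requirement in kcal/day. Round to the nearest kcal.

Convert to metric: weight = 138 ÷ 2.2 = 62.7273 kg; height = (6×12 + 4) × 2.54 = 76 × 2.54 = 193.04 cm.
Harris-Benedict: BMR = 655.1 + 9.563(62.7273) + 1.85(193.04) − 4.676(28) = 1481.1569 kcal/day.
TEE = BMR × activity factor = 1481.1569 × 1.425 = 2110.6486 kcal/day.
Apply stress factor: 2110.6486 × 1.35 = 2849.3756 kcal/day.

2849 kcal/day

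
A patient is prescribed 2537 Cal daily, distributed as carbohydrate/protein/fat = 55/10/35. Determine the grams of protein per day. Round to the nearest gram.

Protein energy = 10% × 2537 = 253.7 kcal.
At 4 kcal/g: 253.7 ÷ 4 = 63.425 g.

63 g/day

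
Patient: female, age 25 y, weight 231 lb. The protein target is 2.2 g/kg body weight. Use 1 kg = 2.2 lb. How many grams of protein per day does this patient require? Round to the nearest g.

Weight in kg = 231 ÷ 2.2 = 105 kg.
Protein = 2.2 g/kg × 105 kg = 231 g/day.

231 g/day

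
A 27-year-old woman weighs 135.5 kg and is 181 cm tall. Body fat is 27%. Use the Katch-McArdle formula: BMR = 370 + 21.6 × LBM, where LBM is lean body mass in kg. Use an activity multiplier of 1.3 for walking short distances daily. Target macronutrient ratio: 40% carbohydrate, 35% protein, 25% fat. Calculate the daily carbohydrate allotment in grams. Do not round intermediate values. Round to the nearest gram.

LBM = 135.5 × (1 − 0.27) = 98.915 kg. Katch-McArdle: BMR = 370 + 21.6 × 98.915 = 2506.564 kcal/day.
TEE = 2506.564 × 1.3 = 3258.5332 kcal/day.
Carbohydrate energy = 40% × 3258.5332 = 1303.4133 kcal.
Carbohydrate = 1303.4133 ÷ 4 kcal/g = 325.8533 g.

326 g/day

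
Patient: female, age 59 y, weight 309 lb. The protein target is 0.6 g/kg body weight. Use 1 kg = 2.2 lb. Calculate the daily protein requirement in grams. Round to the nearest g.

84 g/day

Weight in kg = 309 ÷ 2.2 = 140.4545 kg.
Protein = 0.6 g/kg × 140.4545 kg = 84.2727 g/day.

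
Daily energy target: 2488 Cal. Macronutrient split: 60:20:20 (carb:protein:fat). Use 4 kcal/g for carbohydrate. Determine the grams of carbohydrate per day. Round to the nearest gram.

Carbohydrate energy = 60% × 2488 = 1492.8 kcal.
At 4 kcal/g: 1492.8 ÷ 4 = 373.2 g.

373 g/day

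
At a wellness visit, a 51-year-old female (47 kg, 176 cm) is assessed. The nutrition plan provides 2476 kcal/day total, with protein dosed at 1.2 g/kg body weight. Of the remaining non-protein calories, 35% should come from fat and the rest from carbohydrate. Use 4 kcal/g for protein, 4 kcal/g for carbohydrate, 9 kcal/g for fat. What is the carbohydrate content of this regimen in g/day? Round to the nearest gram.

Protein = 1.2 × 47 = 56.4 g → 56.4 × 4 = 225.6 kcal.
Non-protein calories = 2476 − 225.6 = 2250.4 kcal.
Fat: 35% × 2250.4 = 787.64 kcal; carbohydrate: 1462.76 kcal.
Carbohydrate: 1462.76 kcal ÷ 4 kcal/g = 365.69 g.

366 g/day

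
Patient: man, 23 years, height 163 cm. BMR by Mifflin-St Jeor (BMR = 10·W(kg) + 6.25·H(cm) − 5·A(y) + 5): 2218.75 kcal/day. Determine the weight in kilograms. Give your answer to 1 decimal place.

131.0 kg

2218.75 = 10·W + 6.25(163) − 5(23) + 5
10·W = 2218.75 − 908.75 = 1310, so W = 131 kg.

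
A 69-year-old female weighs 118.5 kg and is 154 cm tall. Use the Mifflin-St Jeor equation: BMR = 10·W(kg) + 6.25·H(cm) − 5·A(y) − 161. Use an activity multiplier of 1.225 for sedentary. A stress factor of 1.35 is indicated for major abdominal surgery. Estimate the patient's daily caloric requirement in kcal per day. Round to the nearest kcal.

2715 kcal per day

Mifflin-St Jeor (female): BMR = 10(118.5) + 6.25(154) − 5(69) − 161 = 1185 + 962.5 − 345 − 161 = 1641.5 kcal/day.
TEE = BMR × activity factor = 1641.5 × 1.225 = 2010.8375 kcal/day.
Apply stress factor: 2010.8375 × 1.35 = 2714.6306 kcal/day.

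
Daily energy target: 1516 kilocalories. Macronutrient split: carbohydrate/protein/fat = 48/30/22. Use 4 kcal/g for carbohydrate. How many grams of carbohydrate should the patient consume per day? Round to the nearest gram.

182 g/day

Carbohydrate energy = 48% × 1516 = 727.68 kcal.
At 4 kcal/g: 727.68 ÷ 4 = 181.92 g.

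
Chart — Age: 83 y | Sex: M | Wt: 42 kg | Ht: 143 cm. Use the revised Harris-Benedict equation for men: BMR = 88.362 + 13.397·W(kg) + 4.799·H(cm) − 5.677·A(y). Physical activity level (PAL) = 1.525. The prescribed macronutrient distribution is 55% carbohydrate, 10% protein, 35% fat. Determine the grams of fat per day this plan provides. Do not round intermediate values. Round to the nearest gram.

51 g/day

Harris-Benedict: BMR = 88.362 + 13.397(42) + 4.799(143) − 5.677(83) = 866.102 kcal/day.
TEE = 866.102 × 1.525 = 1320.8056 kcal/day.
Fat energy = 35% × 1320.8056 = 462.2819 kcal.
Fat = 462.2819 ÷ 9 kcal/g = 51.3647 g.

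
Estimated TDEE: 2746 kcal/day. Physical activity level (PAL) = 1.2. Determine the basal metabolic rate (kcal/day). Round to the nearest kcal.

BMR = TEE ÷ activity factor = 2746 ÷ 1.2 = 2288.3333 kcal/day.

2288 kcal/day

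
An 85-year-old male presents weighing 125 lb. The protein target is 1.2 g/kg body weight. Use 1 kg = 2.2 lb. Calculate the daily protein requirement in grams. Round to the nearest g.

Weight in kg = 125 ÷ 2.2 = 56.8182 kg.
Protein = 1.2 g/kg × 56.8182 kg = 68.1818 g/day.

68 g/day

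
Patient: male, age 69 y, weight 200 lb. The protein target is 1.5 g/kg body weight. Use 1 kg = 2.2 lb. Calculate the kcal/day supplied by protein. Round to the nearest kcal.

Weight in kg = 200 ÷ 2.2 = 90.9091 kg.
Protein = 1.5 g/kg × 90.9091 kg = 136.3636 g/day.
Protein energy = 136.3636 g × 4 kcal/g = 545.4545 kcal/day.

545 kcal/day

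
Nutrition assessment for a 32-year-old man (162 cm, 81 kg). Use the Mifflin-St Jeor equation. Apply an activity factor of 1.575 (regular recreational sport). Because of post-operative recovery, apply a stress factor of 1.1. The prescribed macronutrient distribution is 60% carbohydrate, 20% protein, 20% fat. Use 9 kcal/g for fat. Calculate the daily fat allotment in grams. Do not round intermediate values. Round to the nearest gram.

Mifflin-St Jeor (male): BMR = 10(81) + 6.25(162) − 5(32) + 5 = 810 + 1012.5 − 160 + 5 = 1667.5 kcal/day.
TEE = 1667.5 × 1.575 = 2626.3125 kcal/day.
With stress factor 1.1: 2626.3125 × 1.1 = 2888.9438 kcal/day.
Fat energy = 20% × 2888.9438 = 577.7888 kcal.
Fat = 577.7888 ÷ 9 kcal/g = 64.1988 g.

64 g/day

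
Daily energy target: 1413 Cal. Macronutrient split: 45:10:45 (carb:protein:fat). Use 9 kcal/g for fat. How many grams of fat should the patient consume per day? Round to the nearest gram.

71 g/day

Fat energy = 45% × 1413 = 635.85 kcal.
At 9 kcal/g: 635.85 ÷ 9 = 70.65 g.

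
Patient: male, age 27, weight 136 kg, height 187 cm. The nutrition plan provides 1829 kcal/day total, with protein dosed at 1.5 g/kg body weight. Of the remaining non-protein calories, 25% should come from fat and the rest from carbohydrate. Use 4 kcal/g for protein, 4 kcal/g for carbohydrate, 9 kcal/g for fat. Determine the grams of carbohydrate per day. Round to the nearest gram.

Protein = 1.5 × 136 = 204 g → 204 × 4 = 816 kcal.
Non-protein calories = 1829 − 816 = 1013 kcal.
Fat: 25% × 1013 = 253.25 kcal; carbohydrate: 759.75 kcal.
Carbohydrate: 759.75 kcal ÷ 4 kcal/g = 189.9375 g.

190 g/day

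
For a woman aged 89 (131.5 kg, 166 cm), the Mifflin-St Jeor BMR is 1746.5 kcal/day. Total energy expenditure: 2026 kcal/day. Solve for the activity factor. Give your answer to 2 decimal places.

1.16

Activity factor = TEE ÷ BMR = 2026 ÷ 1746.5 = 1.16.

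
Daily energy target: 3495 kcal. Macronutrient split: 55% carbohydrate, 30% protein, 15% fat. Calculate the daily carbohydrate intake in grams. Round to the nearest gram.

481 g/day

Carbohydrate energy = 55% × 3495 = 1922.25 kcal.
At 4 kcal/g: 1922.25 ÷ 4 = 480.5625 g.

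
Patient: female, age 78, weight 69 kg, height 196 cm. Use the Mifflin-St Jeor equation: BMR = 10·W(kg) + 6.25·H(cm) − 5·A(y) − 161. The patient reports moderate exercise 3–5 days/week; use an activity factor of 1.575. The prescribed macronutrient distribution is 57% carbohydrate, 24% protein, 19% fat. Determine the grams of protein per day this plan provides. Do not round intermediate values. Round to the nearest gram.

Mifflin-St Jeor (female): BMR = 10(69) + 6.25(196) − 5(78) − 161 = 690 + 1225 − 390 − 161 = 1364 kcal/day.
TEE = 1364 × 1.575 = 2148.3 kcal/day.
Protein energy = 24% × 2148.3 = 515.592 kcal.
Protein = 515.592 ÷ 4 kcal/g = 128.898 g.

129 g/day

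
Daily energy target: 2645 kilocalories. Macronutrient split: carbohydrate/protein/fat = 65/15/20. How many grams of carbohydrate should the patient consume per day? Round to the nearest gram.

Carbohydrate energy = 65% × 2645 = 1719.25 kcal.
At 4 kcal/g: 1719.25 ÷ 4 = 429.8125 g.

430 g/day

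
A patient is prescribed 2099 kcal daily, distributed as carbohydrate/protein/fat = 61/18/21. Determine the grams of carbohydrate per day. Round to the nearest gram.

320 g/day

Carbohydrate energy = 61% × 2099 = 1280.39 kcal.
At 4 kcal/g: 1280.39 ÷ 4 = 320.0975 g.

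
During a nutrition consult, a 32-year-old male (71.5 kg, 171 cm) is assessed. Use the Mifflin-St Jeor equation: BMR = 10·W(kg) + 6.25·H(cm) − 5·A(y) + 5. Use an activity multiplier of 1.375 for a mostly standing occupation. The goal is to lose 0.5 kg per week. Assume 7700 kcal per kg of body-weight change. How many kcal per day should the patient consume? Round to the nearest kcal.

Mifflin-St Jeor (male): BMR = 10(71.5) + 6.25(171) − 5(32) + 5 = 715 + 1068.75 − 160 + 5 = 1628.75 kcal/day.
TEE = 1628.75 × 1.375 = 2239.5313 kcal/day.
Required daily deficit = 0.5 × 7700 ÷ 7 = 550 kcal/day.
Target intake = 2239.5313 − 550 = 1689.5313 kcal/day.

1690 kcal per day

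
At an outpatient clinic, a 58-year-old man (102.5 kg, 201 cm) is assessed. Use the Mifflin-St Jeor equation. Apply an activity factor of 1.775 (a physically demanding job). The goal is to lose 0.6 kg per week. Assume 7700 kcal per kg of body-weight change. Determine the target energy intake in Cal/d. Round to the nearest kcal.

2883 Cal/d

Mifflin-St Jeor (male): BMR = 10(102.5) + 6.25(201) − 5(58) + 5 = 1025 + 1256.25 − 290 + 5 = 1996.25 kcal/day.
TEE = 1996.25 × 1.775 = 3543.3438 kcal/day.
Required daily deficit = 0.6 × 7700 ÷ 7 = 660 kcal/day.
Target intake = 3543.3438 − 660 = 2883.3438 kcal/day.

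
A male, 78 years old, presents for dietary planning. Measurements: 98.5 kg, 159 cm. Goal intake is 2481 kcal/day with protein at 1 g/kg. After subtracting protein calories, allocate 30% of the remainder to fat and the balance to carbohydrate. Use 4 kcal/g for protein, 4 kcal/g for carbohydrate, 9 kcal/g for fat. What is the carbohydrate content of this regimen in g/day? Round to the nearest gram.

Protein = 1 × 98.5 = 98.5 g → 98.5 × 4 = 394 kcal.
Non-protein calories = 2481 − 394 = 2087 kcal.
Fat: 30% × 2087 = 626.1 kcal; carbohydrate: 1460.9 kcal.
Carbohydrate: 1460.9 kcal ÷ 4 kcal/g = 365.225 g.

365 g/day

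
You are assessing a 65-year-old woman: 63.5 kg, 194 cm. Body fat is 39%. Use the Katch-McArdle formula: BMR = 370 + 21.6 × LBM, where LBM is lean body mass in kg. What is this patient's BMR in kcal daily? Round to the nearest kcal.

1207 kcal daily

LBM = 63.5 × (1 − 0.39) = 38.735 kg. Katch-McArdle: BMR = 370 + 21.6 × 38.735 = 1206.676 kcal/day.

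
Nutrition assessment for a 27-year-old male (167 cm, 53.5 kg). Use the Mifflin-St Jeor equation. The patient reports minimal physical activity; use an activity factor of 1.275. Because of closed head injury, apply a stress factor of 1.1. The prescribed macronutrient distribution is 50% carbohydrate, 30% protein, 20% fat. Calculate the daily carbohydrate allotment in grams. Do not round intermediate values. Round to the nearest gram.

Mifflin-St Jeor (male): BMR = 10(53.5) + 6.25(167) − 5(27) + 5 = 535 + 1043.75 − 135 + 5 = 1448.75 kcal/day.
TEE = 1448.75 × 1.275 = 1847.1563 kcal/day.
With stress factor 1.1: 1847.1563 × 1.1 = 2031.8719 kcal/day.
Carbohydrate energy = 50% × 2031.8719 = 1015.9359 kcal.
Carbohydrate = 1015.9359 ÷ 4 kcal/g = 253.984 g.

254 g/day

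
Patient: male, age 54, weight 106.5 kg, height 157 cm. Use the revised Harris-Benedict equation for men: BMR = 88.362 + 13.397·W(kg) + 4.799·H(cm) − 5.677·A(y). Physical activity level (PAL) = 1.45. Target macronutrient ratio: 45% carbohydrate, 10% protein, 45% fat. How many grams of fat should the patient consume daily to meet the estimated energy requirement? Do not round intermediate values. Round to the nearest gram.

Harris-Benedict: BMR = 88.362 + 13.397(106.5) + 4.799(157) − 5.677(54) = 1962.0275 kcal/day.
TEE = 1962.0275 × 1.45 = 2844.9399 kcal/day.
Fat energy = 45% × 2844.9399 = 1280.2229 kcal.
Fat = 1280.2229 ÷ 9 kcal/g = 142.247 g.

142 g/day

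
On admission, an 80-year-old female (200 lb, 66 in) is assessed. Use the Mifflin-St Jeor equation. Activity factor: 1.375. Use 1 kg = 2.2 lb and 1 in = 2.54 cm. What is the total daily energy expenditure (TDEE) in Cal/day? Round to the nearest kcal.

Convert to metric: weight = 200 ÷ 2.2 = 90.9091 kg; height = 66 × 2.54 = 167.64 cm.
Mifflin-St Jeor (female): BMR = 10(90.9091) + 6.25(167.64) − 5(80) − 161 = 909.0909 + 1047.75 − 400 − 161 = 1395.8409 kcal/day.
TEE = BMR × activity factor = 1395.8409 × 1.375 = 1919.2813 kcal/day.

1919 Cal/day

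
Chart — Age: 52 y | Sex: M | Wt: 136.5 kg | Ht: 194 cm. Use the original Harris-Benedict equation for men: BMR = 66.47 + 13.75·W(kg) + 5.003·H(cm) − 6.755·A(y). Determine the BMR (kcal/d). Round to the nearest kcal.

Harris-Benedict: BMR = 66.47 + 13.75(136.5) + 5.003(194) − 6.755(52) = 2562.667 kcal/day.

2563 kcal/d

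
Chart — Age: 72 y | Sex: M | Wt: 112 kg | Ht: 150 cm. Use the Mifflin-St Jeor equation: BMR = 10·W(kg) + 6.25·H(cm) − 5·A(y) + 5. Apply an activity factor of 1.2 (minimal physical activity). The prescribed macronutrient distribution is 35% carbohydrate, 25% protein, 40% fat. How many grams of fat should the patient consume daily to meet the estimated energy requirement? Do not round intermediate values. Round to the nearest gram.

91 g/day

Mifflin-St Jeor (male): BMR = 10(112) + 6.25(150) − 5(72) + 5 = 1120 + 937.5 − 360 + 5 = 1702.5 kcal/day.
TEE = 1702.5 × 1.2 = 2043 kcal/day.
Fat energy = 40% × 2043 = 817.2 kcal.
Fat = 817.2 ÷ 9 kcal/g = 90.8 g.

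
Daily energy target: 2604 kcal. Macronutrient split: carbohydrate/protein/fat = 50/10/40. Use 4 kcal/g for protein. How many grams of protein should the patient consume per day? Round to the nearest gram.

65 g/day

Protein energy = 10% × 2604 = 260.4 kcal.
At 4 kcal/g: 260.4 ÷ 4 = 65.1 g.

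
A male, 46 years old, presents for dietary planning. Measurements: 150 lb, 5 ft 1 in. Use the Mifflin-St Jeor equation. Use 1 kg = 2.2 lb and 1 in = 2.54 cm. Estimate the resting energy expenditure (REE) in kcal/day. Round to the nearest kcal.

Convert to metric: weight = 150 ÷ 2.2 = 68.1818 kg; height = (5×12 + 1) × 2.54 = 61 × 2.54 = 154.94 cm.
Mifflin-St Jeor (male): BMR = 10(68.1818) + 6.25(154.94) − 5(46) + 5 = 681.8182 + 968.375 − 230 + 5 = 1425.1932 kcal/day.

1425 kcal/day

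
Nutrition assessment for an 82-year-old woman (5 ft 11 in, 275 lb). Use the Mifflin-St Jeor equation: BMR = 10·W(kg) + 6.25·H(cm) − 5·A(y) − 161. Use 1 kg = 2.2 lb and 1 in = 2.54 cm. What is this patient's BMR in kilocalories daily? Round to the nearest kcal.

1806 kilocalories daily

Convert to metric: weight = 275 ÷ 2.2 = 125 kg; height = (5×12 + 11) × 2.54 = 71 × 2.54 = 180.34 cm.
Mifflin-St Jeor (female): BMR = 10(125) + 6.25(180.34) − 5(82) − 161 = 1250 + 1127.125 − 410 − 161 = 1806.125 kcal/day.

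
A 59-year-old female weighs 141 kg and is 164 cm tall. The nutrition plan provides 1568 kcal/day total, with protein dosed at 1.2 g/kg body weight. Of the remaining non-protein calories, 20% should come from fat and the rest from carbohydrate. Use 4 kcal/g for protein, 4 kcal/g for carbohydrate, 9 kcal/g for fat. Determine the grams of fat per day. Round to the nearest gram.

Protein = 1.2 × 141 = 169.2 g → 169.2 × 4 = 676.8 kcal.
Non-protein calories = 1568 − 676.8 = 891.2 kcal.
Fat: 20% × 891.2 = 178.24 kcal; carbohydrate: 712.96 kcal.
Fat: 178.24 kcal ÷ 9 kcal/g = 19.8044 g.

20 g/day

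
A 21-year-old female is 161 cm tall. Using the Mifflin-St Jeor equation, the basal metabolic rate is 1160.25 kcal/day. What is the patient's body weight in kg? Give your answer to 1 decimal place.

1160.25 = 10·W + 6.25(161) − 5(21) − 161
10·W = 1160.25 − 740.25 = 420, so W = 42 kg.

42.0 kg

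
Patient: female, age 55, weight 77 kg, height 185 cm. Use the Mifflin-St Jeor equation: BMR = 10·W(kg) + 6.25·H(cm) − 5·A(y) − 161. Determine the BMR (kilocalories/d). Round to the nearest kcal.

Mifflin-St Jeor (female): BMR = 10(77) + 6.25(185) − 5(55) − 161 = 770 + 1156.25 − 275 − 161 = 1490.25 kcal/day.

1490 kilocalories/d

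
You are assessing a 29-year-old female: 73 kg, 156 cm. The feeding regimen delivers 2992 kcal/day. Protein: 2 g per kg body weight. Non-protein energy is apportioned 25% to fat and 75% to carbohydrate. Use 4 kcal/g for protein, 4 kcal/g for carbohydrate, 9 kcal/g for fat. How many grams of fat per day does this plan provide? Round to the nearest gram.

Protein = 2 × 73 = 146 g → 146 × 4 = 584 kcal.
Non-protein calories = 2992 − 584 = 2408 kcal.
Fat: 25% × 2408 = 602 kcal; carbohydrate: 1806 kcal.
Fat: 602 kcal ÷ 9 kcal/g = 66.8889 g.

67 g/day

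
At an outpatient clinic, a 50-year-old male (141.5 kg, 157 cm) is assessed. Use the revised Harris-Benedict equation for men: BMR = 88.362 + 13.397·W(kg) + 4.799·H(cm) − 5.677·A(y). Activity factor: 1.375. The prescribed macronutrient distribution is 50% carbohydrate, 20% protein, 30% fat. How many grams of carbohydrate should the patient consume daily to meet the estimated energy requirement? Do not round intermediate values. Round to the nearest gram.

Harris-Benedict: BMR = 88.362 + 13.397(141.5) + 4.799(157) − 5.677(50) = 2453.6305 kcal/day.
TEE = 2453.6305 × 1.375 = 3373.7419 kcal/day.
Carbohydrate energy = 50% × 3373.7419 = 1686.871 kcal.
Carbohydrate = 1686.871 ÷ 4 kcal/g = 421.7177 g.

422 g/day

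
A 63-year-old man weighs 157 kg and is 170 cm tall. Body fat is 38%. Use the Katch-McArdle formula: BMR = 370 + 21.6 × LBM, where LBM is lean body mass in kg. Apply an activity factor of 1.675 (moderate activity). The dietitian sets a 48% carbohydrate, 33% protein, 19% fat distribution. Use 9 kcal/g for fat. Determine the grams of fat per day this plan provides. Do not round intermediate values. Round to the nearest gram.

87 g/day

LBM = 157 × (1 − 0.38) = 97.34 kg. Katch-McArdle: BMR = 370 + 21.6 × 97.34 = 2472.544 kcal/day.
TEE = 2472.544 × 1.675 = 4141.5112 kcal/day.
Fat energy = 19% × 4141.5112 = 786.8871 kcal.
Fat = 786.8871 ÷ 9 kcal/g = 87.4319 g.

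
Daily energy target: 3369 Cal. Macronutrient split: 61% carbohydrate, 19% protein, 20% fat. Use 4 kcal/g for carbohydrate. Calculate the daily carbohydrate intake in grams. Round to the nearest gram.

Carbohydrate energy = 61% × 3369 = 2055.09 kcal.
At 4 kcal/g: 2055.09 ÷ 4 = 513.7725 g.

514 g/day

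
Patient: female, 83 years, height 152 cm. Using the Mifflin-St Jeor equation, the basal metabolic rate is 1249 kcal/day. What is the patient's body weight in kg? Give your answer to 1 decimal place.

1249 = 10·W + 6.25(152) − 5(83) − 161
10·W = 1249 − 374 = 875, so W = 87.5 kg.

87.5 kg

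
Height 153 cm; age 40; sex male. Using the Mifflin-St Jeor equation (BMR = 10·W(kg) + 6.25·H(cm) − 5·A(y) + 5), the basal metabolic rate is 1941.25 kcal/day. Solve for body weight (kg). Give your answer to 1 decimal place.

118.0 kg

1941.25 = 10·W + 6.25(153) − 5(40) + 5
10·W = 1941.25 − 761.25 = 1180, so W = 118 kg.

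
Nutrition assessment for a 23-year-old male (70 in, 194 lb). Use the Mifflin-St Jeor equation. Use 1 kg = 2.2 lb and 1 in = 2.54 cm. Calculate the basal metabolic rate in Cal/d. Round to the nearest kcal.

Convert to metric: weight = 194 ÷ 2.2 = 88.1818 kg; height = 70 × 2.54 = 177.8 cm.
Mifflin-St Jeor (male): BMR = 10(88.1818) + 6.25(177.8) − 5(23) + 5 = 881.8182 + 1111.25 − 115 + 5 = 1883.0682 kcal/day.

1883 Cal/d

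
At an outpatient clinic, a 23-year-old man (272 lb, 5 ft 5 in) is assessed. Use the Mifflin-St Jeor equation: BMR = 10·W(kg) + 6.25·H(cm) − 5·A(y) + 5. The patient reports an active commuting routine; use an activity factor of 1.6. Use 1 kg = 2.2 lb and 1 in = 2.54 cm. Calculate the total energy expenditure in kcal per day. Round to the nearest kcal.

Convert to metric: weight = 272 ÷ 2.2 = 123.6364 kg; height = (5×12 + 5) × 2.54 = 65 × 2.54 = 165.1 cm.
Mifflin-St Jeor (male): BMR = 10(123.6364) + 6.25(165.1) − 5(23) + 5 = 1236.3636 + 1031.875 − 115 + 5 = 2158.2386 kcal/day.
TEE = BMR × activity factor = 2158.2386 × 1.6 = 3453.1818 kcal/day.

3453 kcal per day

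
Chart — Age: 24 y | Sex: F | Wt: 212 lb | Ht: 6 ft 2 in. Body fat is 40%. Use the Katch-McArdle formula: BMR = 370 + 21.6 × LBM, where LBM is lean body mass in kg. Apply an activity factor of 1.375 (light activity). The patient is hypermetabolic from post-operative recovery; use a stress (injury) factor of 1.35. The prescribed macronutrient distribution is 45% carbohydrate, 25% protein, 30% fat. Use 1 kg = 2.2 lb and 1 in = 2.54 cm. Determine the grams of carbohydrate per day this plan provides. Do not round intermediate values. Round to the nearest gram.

338 g/day

Convert to metric: weight = 212 ÷ 2.2 = 96.3636 kg; height = (6×12 + 2) × 2.54 = 74 × 2.54 = 187.96 cm.
LBM = 96.3636 × (1 − 0.4) = 57.8182 kg. Katch-McArdle: BMR = 370 + 21.6 × 57.8182 = 1618.8727 kcal/day.
TEE = 1618.8727 × 1.375 = 2225.95 kcal/day.
With stress factor 1.35: 2225.95 × 1.35 = 3005.0325 kcal/day.
Carbohydrate energy = 45% × 3005.0325 = 1352.2646 kcal.
Carbohydrate = 1352.2646 ÷ 4 kcal/g = 338.0662 g.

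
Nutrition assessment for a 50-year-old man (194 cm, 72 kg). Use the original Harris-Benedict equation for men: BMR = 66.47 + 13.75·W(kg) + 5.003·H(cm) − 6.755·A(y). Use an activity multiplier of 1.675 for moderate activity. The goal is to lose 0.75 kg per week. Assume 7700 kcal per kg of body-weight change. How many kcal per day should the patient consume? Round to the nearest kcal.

Harris-Benedict: BMR = 66.47 + 13.75(72) + 5.003(194) − 6.755(50) = 1689.302 kcal/day.
TEE = 1689.302 × 1.675 = 2829.5809 kcal/day.
Required daily deficit = 0.75 × 7700 ÷ 7 = 825 kcal/day.
Target intake = 2829.5809 − 825 = 2004.5809 kcal/day.

2005 kcal per day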